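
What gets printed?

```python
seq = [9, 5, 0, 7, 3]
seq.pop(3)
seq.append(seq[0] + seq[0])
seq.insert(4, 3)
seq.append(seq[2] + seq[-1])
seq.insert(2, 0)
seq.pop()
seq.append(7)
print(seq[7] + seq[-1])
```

pop(3) removes 7 → [9, 5, 0, 3]
append seq[0]+seq[0] = 9+9 = 18 → [9, 5, 0, 3, 18]
insert 3 at 4 → [9, 5, 0, 3, 3, 18]
append seq[2]+seq[-1] = 0+18 = 18 → [9, 5, 0, 3, 3, 18, 18]
insert 0 at 2 → [9, 5, 0, 0, 3, 3, 18, 18]
pop() removes 18 → [9, 5, 0, 0, 3, 3, 18]
append 7 → [9, 5, 0, 0, 3, 3, 18, 7]
seq[7]+seq[-1] = 7+7 = 14

14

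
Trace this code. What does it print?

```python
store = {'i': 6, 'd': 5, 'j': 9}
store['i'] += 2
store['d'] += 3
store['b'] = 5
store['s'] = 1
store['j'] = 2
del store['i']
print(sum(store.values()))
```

16

store['i'] = 6+2 = 8 → {'i': 8, 'd': 5, 'j': 9}
store['d'] = 5+3 = 8 → {'i': 8, 'd': 8, 'j': 9}
store['b'] = 5 → {'i': 8, 'd': 8, 'j': 9, 'b': 5}
store['s'] = 1 → {'i': 8, 'd': 8, 'j': 9, 'b': 5, 's': 1}
store['j'] = 2 → {'i': 8, 'd': 8, 'j': 2, 'b': 5, 's': 1}
del 'i' → {'d': 8, 'j': 2, 'b': 5, 's': 1}
sum of values = 16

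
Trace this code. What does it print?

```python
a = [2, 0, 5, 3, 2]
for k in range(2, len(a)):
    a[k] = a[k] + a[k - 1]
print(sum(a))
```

k=2: a[2] = 5+0 = 5 → [2, 0, 5, 3, 2]
k=3: a[3] = 3+5 = 8 → [2, 0, 5, 8, 2]
k=4: a[4] = 2+8 = 10 → [2, 0, 5, 8, 10]
sum = 25

25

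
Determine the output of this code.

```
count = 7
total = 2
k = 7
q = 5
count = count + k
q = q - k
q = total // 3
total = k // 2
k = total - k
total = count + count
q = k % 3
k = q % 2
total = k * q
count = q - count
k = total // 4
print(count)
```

-12

count = 7+7 = 14
q = 5-7 = -2
q = 2//3 = 0
total = 7//2 = 3
k = 3-7 = -4
total = 14+14 = 28
q = (-4)%3 = 2
k = 2%2 = 0
total = 0*2 = 0
count = 2-14 = -12
k = 0//4 = 0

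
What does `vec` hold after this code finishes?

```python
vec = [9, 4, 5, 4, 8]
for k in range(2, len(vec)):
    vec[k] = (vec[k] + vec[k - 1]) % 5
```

[9, 4, 4, 3, 1]

k=2: vec[2] = (5+4)%5 = 4 → [9, 4, 4, 4, 8]
k=3: vec[3] = (4+4)%5 = 3 → [9, 4, 4, 3, 8]
k=4: vec[4] = (8+3)%5 = 1 → [9, 4, 4, 3, 1]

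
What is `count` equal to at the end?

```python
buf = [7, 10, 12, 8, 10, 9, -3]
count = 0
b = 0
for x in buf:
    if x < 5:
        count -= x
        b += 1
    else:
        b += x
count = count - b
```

x=7: not <5; b=7
x=10: not <5; b=17
x=12: not <5; b=29
x=8: not <5; b=37
x=10: not <5; b=47
x=9: not <5; b=56
x=-3: <5, count = 0-(-3) = 3; b=57
count-b = 3-57 = -54

-54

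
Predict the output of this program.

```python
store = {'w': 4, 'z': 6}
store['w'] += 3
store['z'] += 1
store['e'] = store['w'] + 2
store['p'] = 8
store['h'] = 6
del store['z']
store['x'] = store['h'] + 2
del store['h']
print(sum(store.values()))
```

store['w'] = 4+3 = 7 → {'w': 7, 'z': 6}
store['z'] = 6+1 = 7 → {'w': 7, 'z': 7}
store['e'] = store['w']+2 = 9 → {'w': 7, 'z': 7, 'e': 9}
store['p'] = 8 → {'w': 7, 'z': 7, 'e': 9, 'p': 8}
store['h'] = 6 → {'w': 7, 'z': 7, 'e': 9, 'p': 8, 'h': 6}
del 'z' → {'w': 7, 'e': 9, 'p': 8, 'h': 6}
store['x'] = store['h']+2 = 8 → {'w': 7, 'e': 9, 'p': 8, 'h': 6, 'x': 8}
del 'h' → {'w': 7, 'e': 9, 'p': 8, 'x': 8}
sum of values = 32

32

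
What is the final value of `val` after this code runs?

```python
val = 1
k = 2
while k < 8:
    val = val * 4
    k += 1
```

k=2: val = 1*4 = 4
k=3: val = 4*4 = 16
k=4: val = 16*4 = 64
k=5: val = 64*4 = 256
k=6: val = 256*4 = 1024
k=7: val = 1024*4 = 4096

4096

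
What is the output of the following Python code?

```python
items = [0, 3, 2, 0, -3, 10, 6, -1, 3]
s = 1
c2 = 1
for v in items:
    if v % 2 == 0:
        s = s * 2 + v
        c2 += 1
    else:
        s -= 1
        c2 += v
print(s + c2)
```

60

v=0: even, s = 1*2+0 = 2; c2=2
v=3: not even, s = 2-1 = 1; c2=5
v=2: even, s = 1*2+2 = 4; c2=6
v=0: even, s = 4*2+0 = 8; c2=7
v=-3: not even, s = 8-1 = 7; c2=4
v=10: even, s = 7*2+10 = 24; c2=5
v=6: even, s = 24*2+6 = 54; c2=6
v=-1: not even, s = 54-1 = 53; c2=5
v=3: not even, s = 53-1 = 52; c2=8
s+c2 = 52+8 = 60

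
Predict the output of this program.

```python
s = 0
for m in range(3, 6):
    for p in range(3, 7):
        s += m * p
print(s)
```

m=3,p=3: s = 0+9 = 9
m=3,p=4: s = 9+12 = 21
m=3,p=5: s = 21+15 = 36
m=3,p=6: s = 36+18 = 54
m=4,p=3: s = 54+12 = 66
m=4,p=4: s = 66+16 = 82
m=4,p=5: s = 82+20 = 102
m=4,p=6: s = 102+24 = 126
m=5,p=3: s = 126+15 = 141
m=5,p=4: s = 141+20 = 161
m=5,p=5: s = 161+25 = 186
m=5,p=6: s = 186+30 = 216

216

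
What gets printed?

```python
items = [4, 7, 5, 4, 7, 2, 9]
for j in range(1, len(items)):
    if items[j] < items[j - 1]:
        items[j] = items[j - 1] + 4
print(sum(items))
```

j=1: 7>=4, unchanged → [4, 7, 5, 4, 7, 2, 9]
j=2: 5<7, items[2] = 7+4 = 11 → [4, 7, 11, 4, 7, 2, 9]
j=3: 4<11, items[3] = 11+4 = 15 → [4, 7, 11, 15, 7, 2, 9]
j=4: 7<15, items[4] = 15+4 = 19 → [4, 7, 11, 15, 19, 2, 9]
j=5: 2<19, items[5] = 19+4 = 23 → [4, 7, 11, 15, 19, 23, 9]
j=6: 9<23, items[6] = 23+4 = 27 → [4, 7, 11, 15, 19, 23, 27]
sum = 106

106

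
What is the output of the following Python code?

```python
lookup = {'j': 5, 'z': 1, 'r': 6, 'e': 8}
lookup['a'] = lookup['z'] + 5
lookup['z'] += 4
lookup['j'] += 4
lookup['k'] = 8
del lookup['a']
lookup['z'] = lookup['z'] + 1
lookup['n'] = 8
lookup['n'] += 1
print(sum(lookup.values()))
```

lookup['a'] = lookup['z']+5 = 6 → {'j': 5, 'z': 1, 'r': 6, 'e': 8, 'a': 6}
lookup['z'] = 1+4 = 5 → {'j': 5, 'z': 5, 'r': 6, 'e': 8, 'a': 6}
lookup['j'] = 5+4 = 9 → {'j': 9, 'z': 5, 'r': 6, 'e': 8, 'a': 6}
lookup['k'] = 8 → {'j': 9, 'z': 5, 'r': 6, 'e': 8, 'a': 6, 'k': 8}
del 'a' → {'j': 9, 'z': 5, 'r': 6, 'e': 8, 'k': 8}
lookup['z'] = lookup['z']+1 = 6 → {'j': 9, 'z': 6, 'r': 6, 'e': 8, 'k': 8}
lookup['n'] = 8 → {'j': 9, 'z': 6, 'r': 6, 'e': 8, 'k': 8, 'n': 8}
lookup['n'] = 8+1 = 9 → {'j': 9, 'z': 6, 'r': 6, 'e': 8, 'k': 8, 'n': 9}
sum of values = 46

46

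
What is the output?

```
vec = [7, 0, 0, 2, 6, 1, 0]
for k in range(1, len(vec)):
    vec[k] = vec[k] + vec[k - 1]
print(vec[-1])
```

16

k=1: vec[1] = 0+7 = 7 → [7, 7, 0, 2, 6, 1, 0]
k=2: vec[2] = 0+7 = 7 → [7, 7, 7, 2, 6, 1, 0]
k=3: vec[3] = 2+7 = 9 → [7, 7, 7, 9, 6, 1, 0]
k=4: vec[4] = 6+9 = 15 → [7, 7, 7, 9, 15, 1, 0]
k=5: vec[5] = 1+15 = 16 → [7, 7, 7, 9, 15, 16, 0]
k=6: vec[6] = 0+16 = 16 → [7, 7, 7, 9, 15, 16, 16]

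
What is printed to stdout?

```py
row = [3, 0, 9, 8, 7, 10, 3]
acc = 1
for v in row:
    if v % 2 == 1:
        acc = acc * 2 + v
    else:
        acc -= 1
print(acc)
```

79

v=3: odd, acc = 1*2+3 = 5
v=0: not odd, acc = 5-1 = 4
v=9: odd, acc = 4*2+9 = 17
v=8: not odd, acc = 17-1 = 16
v=7: odd, acc = 16*2+7 = 39
v=10: not odd, acc = 39-1 = 38
v=3: odd, acc = 38*2+3 = 79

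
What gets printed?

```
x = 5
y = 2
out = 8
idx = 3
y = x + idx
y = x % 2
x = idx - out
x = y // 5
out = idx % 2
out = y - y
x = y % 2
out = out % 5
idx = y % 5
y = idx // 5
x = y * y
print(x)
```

0

y = 5+3 = 8
y = 5%2 = 1
x = 3-8 = -5
x = 1//5 = 0
out = 3%2 = 1
out = 1-1 = 0
x = 1%2 = 1
out = 0%5 = 0
idx = 1%5 = 1
y = 1//5 = 0
x = 0*0 = 0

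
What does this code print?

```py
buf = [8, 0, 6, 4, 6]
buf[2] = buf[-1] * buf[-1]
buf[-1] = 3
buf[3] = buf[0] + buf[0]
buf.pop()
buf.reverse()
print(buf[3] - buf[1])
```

-28

buf[2] = buf[-1]*buf[-1] = 6*6 = 36 → [8, 0, 36, 4, 6]
buf[-1] = 3 → [8, 0, 36, 4, 3]
buf[3] = buf[0]+buf[0] = 8+8 = 16 → [8, 0, 36, 16, 3]
pop() removes 3 → [8, 0, 36, 16]
reverse → [16, 36, 0, 8]
buf[3]-buf[1] = 8-36 = -28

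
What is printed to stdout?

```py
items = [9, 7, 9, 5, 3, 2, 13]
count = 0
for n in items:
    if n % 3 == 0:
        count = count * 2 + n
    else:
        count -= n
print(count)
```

4

n=9: %3==0, count = 0*2+9 = 9
n=7: not %3==0, count = 9-7 = 2
n=9: %3==0, count = 2*2+9 = 13
n=5: not %3==0, count = 13-5 = 8
n=3: %3==0, count = 8*2+3 = 19
n=2: not %3==0, count = 19-2 = 17
n=13: not %3==0, count = 17-13 = 4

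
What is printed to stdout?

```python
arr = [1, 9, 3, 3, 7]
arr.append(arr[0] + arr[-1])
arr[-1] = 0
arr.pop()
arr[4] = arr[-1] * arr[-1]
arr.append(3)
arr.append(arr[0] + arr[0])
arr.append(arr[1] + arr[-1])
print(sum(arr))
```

append arr[0]+arr[-1] = 1+7 = 8 → [1, 9, 3, 3, 7, 8]
arr[-1] = 0 → [1, 9, 3, 3, 7, 0]
pop() removes 0 → [1, 9, 3, 3, 7]
arr[4] = arr[-1]*arr[-1] = 7*7 = 49 → [1, 9, 3, 3, 49]
append 3 → [1, 9, 3, 3, 49, 3]
append arr[0]+arr[0] = 1+1 = 2 → [1, 9, 3, 3, 49, 3, 2]
append arr[1]+arr[-1] = 9+2 = 11 → [1, 9, 3, 3, 49, 3, 2, 11]
sum = 81

81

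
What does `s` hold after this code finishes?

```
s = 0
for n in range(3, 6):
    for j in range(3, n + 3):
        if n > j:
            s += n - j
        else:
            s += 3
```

n=3,j=3: not 3>3, s = 0+3 = 3
n=3,j=4: not 3>4, s = 3+3 = 6
n=3,j=5: not 3>5, s = 6+3 = 9
n=4,j=3: 4>3, s = 9+1 = 10
n=4,j=4: not 4>4, s = 10+3 = 13
n=4,j=5: not 4>5, s = 13+3 = 16
n=4,j=6: not 4>6, s = 16+3 = 19
n=5,j=3: 5>3, s = 19+2 = 21
n=5,j=4: 5>4, s = 21+1 = 22
n=5,j=5: not 5>5, s = 22+3 = 25
n=5,j=6: not 5>6, s = 25+3 = 28
n=5,j=7: not 5>7, s = 28+3 = 31

31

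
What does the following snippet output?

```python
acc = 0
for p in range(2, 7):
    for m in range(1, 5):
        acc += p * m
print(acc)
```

p=2,m=1: acc = 0+2 = 2
p=2,m=2: acc = 2+4 = 6
p=2,m=3: acc = 6+6 = 12
p=2,m=4: acc = 12+8 = 20
p=3,m=1: acc = 20+3 = 23
p=3,m=2: acc = 23+6 = 29
p=3,m=3: acc = 29+9 = 38
p=3,m=4: acc = 38+12 = 50
p=4,m=1: acc = 50+4 = 54
p=4,m=2: acc = 54+8 = 62
p=4,m=3: acc = 62+12 = 74
p=4,m=4: acc = 74+16 = 90
p=5,m=1: acc = 90+5 = 95
p=5,m=2: acc = 95+10 = 105
p=5,m=3: acc = 105+15 = 120
p=5,m=4: acc = 120+20 = 140
p=6,m=1: acc = 140+6 = 146
p=6,m=2: acc = 146+12 = 158
p=6,m=3: acc = 158+18 = 176
p=6,m=4: acc = 176+24 = 200

200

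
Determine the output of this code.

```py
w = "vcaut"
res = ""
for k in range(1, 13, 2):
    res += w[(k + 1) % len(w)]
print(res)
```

atcuva

k=1: add w[2]='a' → 'a'
k=3: add w[4]='t' → 'at'
k=5: add w[1]='c' → 'atc'
k=7: add w[3]='u' → 'atcu'
k=9: add w[0]='v' → 'atcuv'
k=11: add w[2]='a' → 'atcuva'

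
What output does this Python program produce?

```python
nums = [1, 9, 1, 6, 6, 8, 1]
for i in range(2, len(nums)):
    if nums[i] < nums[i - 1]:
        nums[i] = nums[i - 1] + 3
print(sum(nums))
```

100

i=2: 1<9, nums[2] = 9+3 = 12 → [1, 9, 12, 6, 6, 8, 1]
i=3: 6<12, nums[3] = 12+3 = 15 → [1, 9, 12, 15, 6, 8, 1]
i=4: 6<15, nums[4] = 15+3 = 18 → [1, 9, 12, 15, 18, 8, 1]
i=5: 8<18, nums[5] = 18+3 = 21 → [1, 9, 12, 15, 18, 21, 1]
i=6: 1<21, nums[6] = 21+3 = 24 → [1, 9, 12, 15, 18, 21, 24]
sum = 100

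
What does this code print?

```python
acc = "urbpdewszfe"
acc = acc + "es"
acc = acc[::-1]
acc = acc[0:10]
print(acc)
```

+ 'es' → 'urbpdewszfees'
reverse → 'seefzswedpbru'
slice [0:10] → 'seefzswedp'

seefzswedp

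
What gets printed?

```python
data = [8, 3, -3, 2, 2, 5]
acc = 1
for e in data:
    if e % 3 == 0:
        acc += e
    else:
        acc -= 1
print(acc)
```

e=8: not %3==0, acc = 1-1 = 0
e=3: %3==0, acc = 0+3 = 3
e=-3: %3==0, acc = 3+(-3) = 0
e=2: not %3==0, acc = 0-1 = -1
e=2: not %3==0, acc = (-1)-1 = -2
e=5: not %3==0, acc = (-2)-1 = -3

-3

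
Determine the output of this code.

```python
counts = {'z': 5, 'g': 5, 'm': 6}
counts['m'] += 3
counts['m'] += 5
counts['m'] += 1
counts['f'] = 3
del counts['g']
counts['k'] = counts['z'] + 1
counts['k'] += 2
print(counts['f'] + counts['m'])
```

18

counts['m'] = 6+3 = 9 → {'z': 5, 'g': 5, 'm': 9}
counts['m'] = 9+5 = 14 → {'z': 5, 'g': 5, 'm': 14}
counts['m'] = 14+1 = 15 → {'z': 5, 'g': 5, 'm': 15}
counts['f'] = 3 → {'z': 5, 'g': 5, 'm': 15, 'f': 3}
del 'g' → {'z': 5, 'm': 15, 'f': 3}
counts['k'] = counts['z']+1 = 6 → {'z': 5, 'm': 15, 'f': 3, 'k': 6}
counts['k'] = 6+2 = 8 → {'z': 5, 'm': 15, 'f': 3, 'k': 8}
counts['f']+counts['m'] = 3+15 = 18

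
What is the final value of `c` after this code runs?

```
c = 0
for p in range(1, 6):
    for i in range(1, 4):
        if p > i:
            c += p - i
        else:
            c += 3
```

37

p=1,i=1: not 1>1, c = 0+3 = 3
p=1,i=2: not 1>2, c = 3+3 = 6
p=1,i=3: not 1>3, c = 6+3 = 9
p=2,i=1: 2>1, c = 9+1 = 10
p=2,i=2: not 2>2, c = 10+3 = 13
p=2,i=3: not 2>3, c = 13+3 = 16
p=3,i=1: 3>1, c = 16+2 = 18
p=3,i=2: 3>2, c = 18+1 = 19
p=3,i=3: not 3>3, c = 19+3 = 22
p=4,i=1: 4>1, c = 22+3 = 25
p=4,i=2: 4>2, c = 25+2 = 27
p=4,i=3: 4>3, c = 27+1 = 28
p=5,i=1: 5>1, c = 28+4 = 32
p=5,i=2: 5>2, c = 32+3 = 35
p=5,i=3: 5>3, c = 35+2 = 37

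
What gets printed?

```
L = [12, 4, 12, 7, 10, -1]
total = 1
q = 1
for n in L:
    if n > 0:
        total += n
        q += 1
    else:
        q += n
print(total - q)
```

n=12: >0, total = 1+12 = 13; q=2
n=4: >0, total = 13+4 = 17; q=3
n=12: >0, total = 17+12 = 29; q=4
n=7: >0, total = 29+7 = 36; q=5
n=10: >0, total = 36+10 = 46; q=6
n=-1: not >0; q=5
total-q = 46-5 = 41

41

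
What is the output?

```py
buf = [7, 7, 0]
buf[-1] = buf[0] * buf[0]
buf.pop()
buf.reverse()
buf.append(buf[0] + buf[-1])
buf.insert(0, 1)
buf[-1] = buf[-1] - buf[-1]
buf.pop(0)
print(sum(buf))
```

buf[-1] = buf[0]*buf[0] = 7*7 = 49 → [7, 7, 49]
pop() removes 49 → [7, 7]
reverse → [7, 7]
append buf[0]+buf[-1] = 7+7 = 14 → [7, 7, 14]
insert 1 at 0 → [1, 7, 7, 14]
buf[-1] = buf[-1]-buf[-1] = 14-14 = 0 → [1, 7, 7, 0]
pop(0) removes 1 → [7, 7, 0]
sum = 14

14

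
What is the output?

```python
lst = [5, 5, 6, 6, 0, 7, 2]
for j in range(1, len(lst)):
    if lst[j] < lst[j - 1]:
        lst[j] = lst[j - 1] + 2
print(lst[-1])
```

j=1: 5>=5, unchanged → [5, 5, 6, 6, 0, 7, 2]
j=2: 6>=5, unchanged → [5, 5, 6, 6, 0, 7, 2]
j=3: 6>=6, unchanged → [5, 5, 6, 6, 0, 7, 2]
j=4: 0<6, lst[4] = 6+2 = 8 → [5, 5, 6, 6, 8, 7, 2]
j=5: 7<8, lst[5] = 8+2 = 10 → [5, 5, 6, 6, 8, 10, 2]
j=6: 2<10, lst[6] = 10+2 = 12 → [5, 5, 6, 6, 8, 10, 12]

12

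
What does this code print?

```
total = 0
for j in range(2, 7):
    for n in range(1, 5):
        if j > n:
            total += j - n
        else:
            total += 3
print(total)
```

52

j=2,n=1: 2>1, total = 0+1 = 1
j=2,n=2: not 2>2, total = 1+3 = 4
j=2,n=3: not 2>3, total = 4+3 = 7
j=2,n=4: not 2>4, total = 7+3 = 10
j=3,n=1: 3>1, total = 10+2 = 12
j=3,n=2: 3>2, total = 12+1 = 13
j=3,n=3: not 3>3, total = 13+3 = 16
j=3,n=4: not 3>4, total = 16+3 = 19
j=4,n=1: 4>1, total = 19+3 = 22
j=4,n=2: 4>2, total = 22+2 = 24
j=4,n=3: 4>3, total = 24+1 = 25
j=4,n=4: not 4>4, total = 25+3 = 28
j=5,n=1: 5>1, total = 28+4 = 32
j=5,n=2: 5>2, total = 32+3 = 35
j=5,n=3: 5>3, total = 35+2 = 37
j=5,n=4: 5>4, total = 37+1 = 38
j=6,n=1: 6>1, total = 38+5 = 43
j=6,n=2: 6>2, total = 43+4 = 47
j=6,n=3: 6>3, total = 47+3 = 50
j=6,n=4: 6>4, total = 50+2 = 52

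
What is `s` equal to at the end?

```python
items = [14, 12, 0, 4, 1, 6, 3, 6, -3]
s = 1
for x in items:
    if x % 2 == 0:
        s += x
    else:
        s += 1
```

x=14: even, s = 1+14 = 15
x=12: even, s = 15+12 = 27
x=0: even, s = 27+0 = 27
x=4: even, s = 27+4 = 31
x=1: not even, s = 31+1 = 32
x=6: even, s = 32+6 = 38
x=3: not even, s = 38+1 = 39
x=6: even, s = 39+6 = 45
x=-3: not even, s = 45+1 = 46

46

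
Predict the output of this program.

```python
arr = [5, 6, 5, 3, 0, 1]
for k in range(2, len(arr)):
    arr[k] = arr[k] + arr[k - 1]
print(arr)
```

[5, 6, 11, 14, 14, 15]

k=2: arr[2] = 5+6 = 11 → [5, 6, 11, 3, 0, 1]
k=3: arr[3] = 3+11 = 14 → [5, 6, 11, 14, 0, 1]
k=4: arr[4] = 0+14 = 14 → [5, 6, 11, 14, 14, 1]
k=5: arr[5] = 1+14 = 15 → [5, 6, 11, 14, 14, 15]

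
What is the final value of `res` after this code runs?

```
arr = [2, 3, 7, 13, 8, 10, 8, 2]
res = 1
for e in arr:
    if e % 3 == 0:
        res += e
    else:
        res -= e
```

-46

e=2: not %3==0, res = 1-2 = -1
e=3: %3==0, res = (-1)+3 = 2
e=7: not %3==0, res = 2-7 = -5
e=13: not %3==0, res = (-5)-13 = -18
e=8: not %3==0, res = (-18)-8 = -26
e=10: not %3==0, res = (-26)-10 = -36
e=8: not %3==0, res = (-36)-8 = -44
e=2: not %3==0, res = (-44)-2 = -46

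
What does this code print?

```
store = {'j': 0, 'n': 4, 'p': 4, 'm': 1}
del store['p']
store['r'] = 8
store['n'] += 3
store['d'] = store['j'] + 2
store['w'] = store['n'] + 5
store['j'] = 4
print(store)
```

del 'p' → {'j': 0, 'n': 4, 'm': 1}
store['r'] = 8 → {'j': 0, 'n': 4, 'm': 1, 'r': 8}
store['n'] = 4+3 = 7 → {'j': 0, 'n': 7, 'm': 1, 'r': 8}
store['d'] = store['j']+2 = 2 → {'j': 0, 'n': 7, 'm': 1, 'r': 8, 'd': 2}
store['w'] = store['n']+5 = 12 → {'j': 0, 'n': 7, 'm': 1, 'r': 8, 'd': 2, 'w': 12}
store['j'] = 4 → {'j': 4, 'n': 7, 'm': 1, 'r': 8, 'd': 2, 'w': 12}

{'j': 4, 'n': 7, 'm': 1, 'r': 8, 'd': 2, 'w': 12}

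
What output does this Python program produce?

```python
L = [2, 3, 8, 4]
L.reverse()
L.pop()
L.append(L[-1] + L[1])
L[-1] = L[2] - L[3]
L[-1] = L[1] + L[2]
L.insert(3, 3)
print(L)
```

[4, 8, 3, 3, 11]

reverse → [4, 8, 3, 2]
pop() removes 2 → [4, 8, 3]
append L[-1]+L[1] = 3+8 = 11 → [4, 8, 3, 11]
L[-1] = L[2]-L[3] = 3-11 = -8 → [4, 8, 3, -8]
L[-1] = L[1]+L[2] = 8+3 = 11 → [4, 8, 3, 11]
insert 3 at 3 → [4, 8, 3, 3, 11]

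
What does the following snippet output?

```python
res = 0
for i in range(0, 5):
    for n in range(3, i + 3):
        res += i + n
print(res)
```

70

i=1,n=3: res = 0+4 = 4
i=2,n=3: res = 4+5 = 9
i=2,n=4: res = 9+6 = 15
i=3,n=3: res = 15+6 = 21
i=3,n=4: res = 21+7 = 28
i=3,n=5: res = 28+8 = 36
i=4,n=3: res = 36+7 = 43
i=4,n=4: res = 43+8 = 51
i=4,n=5: res = 51+9 = 60
i=4,n=6: res = 60+10 = 70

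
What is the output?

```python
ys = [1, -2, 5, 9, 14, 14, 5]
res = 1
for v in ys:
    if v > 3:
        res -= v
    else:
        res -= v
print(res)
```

v=1: not >3, res = 1-1 = 0
v=-2: not >3, res = 0-(-2) = 2
v=5: >3, res = 2-5 = -3
v=9: >3, res = (-3)-9 = -12
v=14: >3, res = (-12)-14 = -26
v=14: >3, res = (-26)-14 = -40
v=5: >3, res = (-40)-5 = -45

-45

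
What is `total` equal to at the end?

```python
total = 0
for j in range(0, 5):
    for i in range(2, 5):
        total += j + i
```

j=0,i=2: total = 0+2 = 2
j=0,i=3: total = 2+3 = 5
j=0,i=4: total = 5+4 = 9
j=1,i=2: total = 9+3 = 12
j=1,i=3: total = 12+4 = 16
j=1,i=4: total = 16+5 = 21
j=2,i=2: total = 21+4 = 25
j=2,i=3: total = 25+5 = 30
j=2,i=4: total = 30+6 = 36
j=3,i=2: total = 36+5 = 41
j=3,i=3: total = 41+6 = 47
j=3,i=4: total = 47+7 = 54
j=4,i=2: total = 54+6 = 60
j=4,i=3: total = 60+7 = 67
j=4,i=4: total = 67+8 = 75

75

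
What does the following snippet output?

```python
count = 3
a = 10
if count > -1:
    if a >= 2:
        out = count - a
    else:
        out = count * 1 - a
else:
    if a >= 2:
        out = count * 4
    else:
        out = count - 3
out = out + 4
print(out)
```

count=3, a=10
count > -1 is True; a >= 2 is True
→ out = count - a = -7
out = (-7)+4 = -3

-3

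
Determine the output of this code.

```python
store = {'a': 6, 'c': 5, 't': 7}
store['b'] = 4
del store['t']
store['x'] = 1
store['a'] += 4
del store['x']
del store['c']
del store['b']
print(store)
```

store['b'] = 4 → {'a': 6, 'c': 5, 't': 7, 'b': 4}
del 't' → {'a': 6, 'c': 5, 'b': 4}
store['x'] = 1 → {'a': 6, 'c': 5, 'b': 4, 'x': 1}
store['a'] = 6+4 = 10 → {'a': 10, 'c': 5, 'b': 4, 'x': 1}
del 'x' → {'a': 10, 'c': 5, 'b': 4}
del 'c' → {'a': 10, 'b': 4}
del 'b' → {'a': 10}

{'a': 10}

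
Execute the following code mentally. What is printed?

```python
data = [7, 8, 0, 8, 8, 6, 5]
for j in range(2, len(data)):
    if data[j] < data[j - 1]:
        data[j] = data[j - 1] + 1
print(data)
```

j=2: 0<8, data[2] = 8+1 = 9 → [7, 8, 9, 8, 8, 6, 5]
j=3: 8<9, data[3] = 9+1 = 10 → [7, 8, 9, 10, 8, 6, 5]
j=4: 8<10, data[4] = 10+1 = 11 → [7, 8, 9, 10, 11, 6, 5]
j=5: 6<11, data[5] = 11+1 = 12 → [7, 8, 9, 10, 11, 12, 5]
j=6: 5<12, data[6] = 12+1 = 13 → [7, 8, 9, 10, 11, 12, 13]

[7, 8, 9, 10, 11, 12, 13]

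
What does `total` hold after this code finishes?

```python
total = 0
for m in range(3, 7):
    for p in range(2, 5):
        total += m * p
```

162

m=3,p=2: total = 0+6 = 6
m=3,p=3: total = 6+9 = 15
m=3,p=4: total = 15+12 = 27
m=4,p=2: total = 27+8 = 35
m=4,p=3: total = 35+12 = 47
m=4,p=4: total = 47+16 = 63
m=5,p=2: total = 63+10 = 73
m=5,p=3: total = 73+15 = 88
m=5,p=4: total = 88+20 = 108
m=6,p=2: total = 108+12 = 120
m=6,p=3: total = 120+18 = 138
m=6,p=4: total = 138+24 = 162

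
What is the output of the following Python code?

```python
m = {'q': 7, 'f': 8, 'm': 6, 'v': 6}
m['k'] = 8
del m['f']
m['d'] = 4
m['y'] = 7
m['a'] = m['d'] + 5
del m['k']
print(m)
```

m['k'] = 8 → {'q': 7, 'f': 8, 'm': 6, 'v': 6, 'k': 8}
del 'f' → {'q': 7, 'm': 6, 'v': 6, 'k': 8}
m['d'] = 4 → {'q': 7, 'm': 6, 'v': 6, 'k': 8, 'd': 4}
m['y'] = 7 → {'q': 7, 'm': 6, 'v': 6, 'k': 8, 'd': 4, 'y': 7}
m['a'] = m['d']+5 = 9 → {'q': 7, 'm': 6, 'v': 6, 'k': 8, 'd': 4, 'y': 7, 'a': 9}
del 'k' → {'q': 7, 'm': 6, 'v': 6, 'd': 4, 'y': 7, 'a': 9}

{'q': 7, 'm': 6, 'v': 6, 'd': 4, 'y': 7, 'a': 9}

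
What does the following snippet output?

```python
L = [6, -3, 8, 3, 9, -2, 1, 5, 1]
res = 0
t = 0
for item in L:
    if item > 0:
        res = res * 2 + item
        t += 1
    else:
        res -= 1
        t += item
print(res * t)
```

1406

item=6: >0, res = 0*2+6 = 6; t=1
item=-3: not >0, res = 6-1 = 5; t=-2
item=8: >0, res = 5*2+8 = 18; t=-1
item=3: >0, res = 18*2+3 = 39; t=0
item=9: >0, res = 39*2+9 = 87; t=1
item=-2: not >0, res = 87-1 = 86; t=-1
item=1: >0, res = 86*2+1 = 173; t=0
item=5: >0, res = 173*2+5 = 351; t=1
item=1: >0, res = 351*2+1 = 703; t=2
res*t = 703*2 = 1406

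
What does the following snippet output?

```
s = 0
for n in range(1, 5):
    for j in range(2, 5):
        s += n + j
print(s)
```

66

n=1,j=2: s = 0+3 = 3
n=1,j=3: s = 3+4 = 7
n=1,j=4: s = 7+5 = 12
n=2,j=2: s = 12+4 = 16
n=2,j=3: s = 16+5 = 21
n=2,j=4: s = 21+6 = 27
n=3,j=2: s = 27+5 = 32
n=3,j=3: s = 32+6 = 38
n=3,j=4: s = 38+7 = 45
n=4,j=2: s = 45+6 = 51
n=4,j=3: s = 51+7 = 58
n=4,j=4: s = 58+8 = 66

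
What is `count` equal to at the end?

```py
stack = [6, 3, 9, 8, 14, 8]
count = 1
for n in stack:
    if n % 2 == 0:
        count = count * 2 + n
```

132

n=6: even, count = 1*2+6 = 8
n=3: not even
n=9: not even
n=8: even, count = 8*2+8 = 24
n=14: even, count = 24*2+14 = 62
n=8: even, count = 62*2+8 = 132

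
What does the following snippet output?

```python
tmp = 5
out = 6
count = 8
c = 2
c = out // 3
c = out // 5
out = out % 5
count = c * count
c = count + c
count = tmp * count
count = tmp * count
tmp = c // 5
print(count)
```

c = 6//3 = 2
c = 6//5 = 1
out = 6%5 = 1
count = 1*8 = 8
c = 8+1 = 9
count = 5*8 = 40
count = 5*40 = 200
tmp = 9//5 = 1

200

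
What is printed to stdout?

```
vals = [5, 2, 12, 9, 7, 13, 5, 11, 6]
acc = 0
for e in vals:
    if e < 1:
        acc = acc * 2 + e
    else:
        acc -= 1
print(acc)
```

e=5: not <1, acc = 0-1 = -1
e=2: not <1, acc = (-1)-1 = -2
e=12: not <1, acc = (-2)-1 = -3
e=9: not <1, acc = (-3)-1 = -4
e=7: not <1, acc = (-4)-1 = -5
e=13: not <1, acc = (-5)-1 = -6
e=5: not <1, acc = (-6)-1 = -7
e=11: not <1, acc = (-7)-1 = -8
e=6: not <1, acc = (-8)-1 = -9

-9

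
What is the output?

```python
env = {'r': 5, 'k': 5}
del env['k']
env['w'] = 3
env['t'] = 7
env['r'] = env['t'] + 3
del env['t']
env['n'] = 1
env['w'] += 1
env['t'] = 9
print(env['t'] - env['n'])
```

8

del 'k' → {'r': 5}
env['w'] = 3 → {'r': 5, 'w': 3}
env['t'] = 7 → {'r': 5, 'w': 3, 't': 7}
env['r'] = env['t']+3 = 10 → {'r': 10, 'w': 3, 't': 7}
del 't' → {'r': 10, 'w': 3}
env['n'] = 1 → {'r': 10, 'w': 3, 'n': 1}
env['w'] = 3+1 = 4 → {'r': 10, 'w': 4, 'n': 1}
env['t'] = 9 → {'r': 10, 'w': 4, 'n': 1, 't': 9}
env['t']-env['n'] = 9-1 = 8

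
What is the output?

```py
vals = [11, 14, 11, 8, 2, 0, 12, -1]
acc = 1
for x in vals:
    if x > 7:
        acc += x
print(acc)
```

x=11: >7, acc = 1+11 = 12
x=14: >7, acc = 12+14 = 26
x=11: >7, acc = 26+11 = 37
x=8: >7, acc = 37+8 = 45
x=2: not >7
x=0: not >7
x=12: >7, acc = 45+12 = 57
x=-1: not >7

57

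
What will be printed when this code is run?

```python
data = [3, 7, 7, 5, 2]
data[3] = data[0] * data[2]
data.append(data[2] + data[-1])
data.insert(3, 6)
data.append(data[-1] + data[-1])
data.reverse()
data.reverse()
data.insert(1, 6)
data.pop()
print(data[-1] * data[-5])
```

data[3] = data[0]*data[2] = 3*7 = 21 → [3, 7, 7, 21, 2]
append data[2]+data[-1] = 7+2 = 9 → [3, 7, 7, 21, 2, 9]
insert 6 at 3 → [3, 7, 7, 6, 21, 2, 9]
append data[-1]+data[-1] = 9+9 = 18 → [3, 7, 7, 6, 21, 2, 9, 18]
reverse → [18, 9, 2, 21, 6, 7, 7, 3]
reverse → [3, 7, 7, 6, 21, 2, 9, 18]
insert 6 at 1 → [3, 6, 7, 7, 6, 21, 2, 9, 18]
pop() removes 18 → [3, 6, 7, 7, 6, 21, 2, 9]
data[-1]*data[-5] = 9*7 = 63

63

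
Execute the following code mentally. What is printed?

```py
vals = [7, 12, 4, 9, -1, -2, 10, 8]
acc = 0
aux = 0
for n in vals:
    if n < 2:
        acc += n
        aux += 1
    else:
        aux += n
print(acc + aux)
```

n=7: not <2; aux=7
n=12: not <2; aux=19
n=4: not <2; aux=23
n=9: not <2; aux=32
n=-1: <2, acc = 0+(-1) = -1; aux=33
n=-2: <2, acc = (-1)+(-2) = -3; aux=34
n=10: not <2; aux=44
n=8: not <2; aux=52
acc+aux = (-3)+52 = 49

49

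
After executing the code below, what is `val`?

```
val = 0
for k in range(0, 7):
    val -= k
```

k=0: val = 0-0 = 0
k=1: val = 0-1 = -1
k=2: val = (-1)-2 = -3
k=3: val = (-3)-3 = -6
k=4: val = (-6)-4 = -10
k=5: val = (-10)-5 = -15
k=6: val = (-15)-6 = -21

-21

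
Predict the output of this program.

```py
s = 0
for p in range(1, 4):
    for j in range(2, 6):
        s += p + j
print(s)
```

p=1,j=2: s = 0+3 = 3
p=1,j=3: s = 3+4 = 7
p=1,j=4: s = 7+5 = 12
p=1,j=5: s = 12+6 = 18
p=2,j=2: s = 18+4 = 22
p=2,j=3: s = 22+5 = 27
p=2,j=4: s = 27+6 = 33
p=2,j=5: s = 33+7 = 40
p=3,j=2: s = 40+5 = 45
p=3,j=3: s = 45+6 = 51
p=3,j=4: s = 51+7 = 58
p=3,j=5: s = 58+8 = 66

66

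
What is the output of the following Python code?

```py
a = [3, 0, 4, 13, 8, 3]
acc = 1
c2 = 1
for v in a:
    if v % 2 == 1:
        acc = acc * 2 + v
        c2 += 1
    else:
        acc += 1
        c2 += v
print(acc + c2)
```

v=3: odd, acc = 1*2+3 = 5; c2=2
v=0: not odd, acc = 5+1 = 6; c2=2
v=4: not odd, acc = 6+1 = 7; c2=6
v=13: odd, acc = 7*2+13 = 27; c2=7
v=8: not odd, acc = 27+1 = 28; c2=15
v=3: odd, acc = 28*2+3 = 59; c2=16
acc+c2 = 59+16 = 75

75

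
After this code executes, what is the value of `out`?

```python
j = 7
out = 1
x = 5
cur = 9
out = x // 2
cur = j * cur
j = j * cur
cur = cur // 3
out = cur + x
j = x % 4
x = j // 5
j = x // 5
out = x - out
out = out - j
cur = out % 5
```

-26

out = 5//2 = 2
cur = 7*9 = 63
j = 7*63 = 441
cur = 63//3 = 21
out = 21+5 = 26
j = 5%4 = 1
x = 1//5 = 0
j = 0//5 = 0
out = 0-26 = -26
out = (-26)-0 = -26
cur = (-26)%5 = 4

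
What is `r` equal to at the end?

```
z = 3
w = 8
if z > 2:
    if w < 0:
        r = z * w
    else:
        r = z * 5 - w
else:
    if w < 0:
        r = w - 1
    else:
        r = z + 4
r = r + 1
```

8

z=3, w=8
z > 2 is True; w < 0 is False
→ r = z * 5 - w = 7
r = 7+1 = 8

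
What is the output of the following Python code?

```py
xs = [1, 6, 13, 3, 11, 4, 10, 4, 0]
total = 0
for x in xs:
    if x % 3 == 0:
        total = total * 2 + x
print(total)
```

x=1: not %3==0
x=6: %3==0, total = 0*2+6 = 6
x=13: not %3==0
x=3: %3==0, total = 6*2+3 = 15
x=11: not %3==0
x=4: not %3==0
x=10: not %3==0
x=4: not %3==0
x=0: %3==0, total = 15*2+0 = 30

30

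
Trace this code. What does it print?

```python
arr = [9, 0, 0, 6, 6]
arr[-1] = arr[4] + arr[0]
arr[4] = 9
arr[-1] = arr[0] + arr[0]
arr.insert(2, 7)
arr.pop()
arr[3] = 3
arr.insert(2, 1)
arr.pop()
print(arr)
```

arr[-1] = arr[4]+arr[0] = 6+9 = 15 → [9, 0, 0, 6, 15]
arr[4] = 9 → [9, 0, 0, 6, 9]
arr[-1] = arr[0]+arr[0] = 9+9 = 18 → [9, 0, 0, 6, 18]
insert 7 at 2 → [9, 0, 7, 0, 6, 18]
pop() removes 18 → [9, 0, 7, 0, 6]
arr[3] = 3 → [9, 0, 7, 3, 6]
insert 1 at 2 → [9, 0, 1, 7, 3, 6]
pop() removes 6 → [9, 0, 1, 7, 3]

[9, 0, 1, 7, 3]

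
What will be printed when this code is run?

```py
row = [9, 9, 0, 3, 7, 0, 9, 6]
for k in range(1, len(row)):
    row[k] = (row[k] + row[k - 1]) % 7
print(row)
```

k=1: row[1] = (9+9)%7 = 4 → [9, 4, 0, 3, 7, 0, 9, 6]
k=2: row[2] = (0+4)%7 = 4 → [9, 4, 4, 3, 7, 0, 9, 6]
k=3: row[3] = (3+4)%7 = 0 → [9, 4, 4, 0, 7, 0, 9, 6]
k=4: row[4] = (7+0)%7 = 0 → [9, 4, 4, 0, 0, 0, 9, 6]
k=5: row[5] = (0+0)%7 = 0 → [9, 4, 4, 0, 0, 0, 9, 6]
k=6: row[6] = (9+0)%7 = 2 → [9, 4, 4, 0, 0, 0, 2, 6]
k=7: row[7] = (6+2)%7 = 1 → [9, 4, 4, 0, 0, 0, 2, 1]

[9, 4, 4, 0, 0, 0, 2, 1]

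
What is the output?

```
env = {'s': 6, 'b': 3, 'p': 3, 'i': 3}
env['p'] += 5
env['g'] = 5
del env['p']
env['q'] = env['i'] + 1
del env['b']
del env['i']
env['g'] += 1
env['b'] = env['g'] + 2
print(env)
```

env['p'] = 3+5 = 8 → {'s': 6, 'b': 3, 'p': 8, 'i': 3}
env['g'] = 5 → {'s': 6, 'b': 3, 'p': 8, 'i': 3, 'g': 5}
del 'p' → {'s': 6, 'b': 3, 'i': 3, 'g': 5}
env['q'] = env['i']+1 = 4 → {'s': 6, 'b': 3, 'i': 3, 'g': 5, 'q': 4}
del 'b' → {'s': 6, 'i': 3, 'g': 5, 'q': 4}
del 'i' → {'s': 6, 'g': 5, 'q': 4}
env['g'] = 5+1 = 6 → {'s': 6, 'g': 6, 'q': 4}
env['b'] = env['g']+2 = 8 → {'s': 6, 'g': 6, 'q': 4, 'b': 8}

{'s': 6, 'g': 6, 'q': 4, 'b': 8}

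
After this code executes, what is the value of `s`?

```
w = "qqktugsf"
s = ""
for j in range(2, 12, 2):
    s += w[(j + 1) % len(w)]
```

'tgfqt'

j=2: add w[3]='t' → 't'
j=4: add w[5]='g' → 'tg'
j=6: add w[7]='f' → 'tgf'
j=8: add w[1]='q' → 'tgfq'
j=10: add w[3]='t' → 'tgfqt'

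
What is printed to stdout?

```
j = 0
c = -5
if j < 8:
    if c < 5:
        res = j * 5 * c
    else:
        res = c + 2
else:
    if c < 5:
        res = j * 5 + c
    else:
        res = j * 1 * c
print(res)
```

0

j=0, c=-5
j < 8 is True; c < 5 is True
→ res = j * 5 * c = 0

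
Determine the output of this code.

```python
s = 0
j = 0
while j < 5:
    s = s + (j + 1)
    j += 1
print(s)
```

j=0: s = 0+1 = 1
j=1: s = 1+2 = 3
j=2: s = 3+3 = 6
j=3: s = 6+4 = 10
j=4: s = 10+5 = 15

15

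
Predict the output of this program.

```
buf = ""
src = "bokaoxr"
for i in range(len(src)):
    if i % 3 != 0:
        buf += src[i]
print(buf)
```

i=0: skip
i=1: add 'o' → 'o'
i=2: add 'k' → 'ok'
i=3: skip
i=4: add 'o' → 'oko'
i=5: add 'x' → 'okox'
i=6: skip

okox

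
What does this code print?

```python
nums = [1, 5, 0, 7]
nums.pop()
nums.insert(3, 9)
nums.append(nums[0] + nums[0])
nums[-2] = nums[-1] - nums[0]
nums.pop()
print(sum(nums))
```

7

pop() removes 7 → [1, 5, 0]
insert 9 at 3 → [1, 5, 0, 9]
append nums[0]+nums[0] = 1+1 = 2 → [1, 5, 0, 9, 2]
nums[-2] = nums[-1]-nums[0] = 2-1 = 1 → [1, 5, 0, 1, 2]
pop() removes 2 → [1, 5, 0, 1]
sum = 7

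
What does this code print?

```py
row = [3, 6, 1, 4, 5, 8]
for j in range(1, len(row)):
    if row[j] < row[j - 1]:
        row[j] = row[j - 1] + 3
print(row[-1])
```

j=1: 6>=3, unchanged → [3, 6, 1, 4, 5, 8]
j=2: 1<6, row[2] = 6+3 = 9 → [3, 6, 9, 4, 5, 8]
j=3: 4<9, row[3] = 9+3 = 12 → [3, 6, 9, 12, 5, 8]
j=4: 5<12, row[4] = 12+3 = 15 → [3, 6, 9, 12, 15, 8]
j=5: 8<15, row[5] = 15+3 = 18 → [3, 6, 9, 12, 15, 18]

18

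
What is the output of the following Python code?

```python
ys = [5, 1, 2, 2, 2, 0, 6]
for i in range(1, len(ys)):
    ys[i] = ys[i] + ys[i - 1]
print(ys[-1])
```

i=1: ys[1] = 1+5 = 6 → [5, 6, 2, 2, 2, 0, 6]
i=2: ys[2] = 2+6 = 8 → [5, 6, 8, 2, 2, 0, 6]
i=3: ys[3] = 2+8 = 10 → [5, 6, 8, 10, 2, 0, 6]
i=4: ys[4] = 2+10 = 12 → [5, 6, 8, 10, 12, 0, 6]
i=5: ys[5] = 0+12 = 12 → [5, 6, 8, 10, 12, 12, 6]
i=6: ys[6] = 6+12 = 18 → [5, 6, 8, 10, 12, 12, 18]

18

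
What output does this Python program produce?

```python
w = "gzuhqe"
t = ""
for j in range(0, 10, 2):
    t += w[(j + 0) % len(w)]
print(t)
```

guqgu

j=0: add w[0]='g' → 'g'
j=2: add w[2]='u' → 'gu'
j=4: add w[4]='q' → 'guq'
j=6: add w[0]='g' → 'guqg'
j=8: add w[2]='u' → 'guqgu'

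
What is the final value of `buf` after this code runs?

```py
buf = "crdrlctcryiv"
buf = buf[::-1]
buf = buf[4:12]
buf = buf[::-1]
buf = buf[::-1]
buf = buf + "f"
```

reverse → 'viyrctclrdrc'
slice [4:12] → 'ctclrdrc'
reverse → 'crdrlctc'
reverse → 'ctclrdrc'
+ 'f' → 'ctclrdrcf'

'ctclrdrcf'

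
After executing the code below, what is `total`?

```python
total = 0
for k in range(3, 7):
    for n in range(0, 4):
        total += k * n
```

k=3,n=0: total = 0+0 = 0
k=3,n=1: total = 0+3 = 3
k=3,n=2: total = 3+6 = 9
k=3,n=3: total = 9+9 = 18
k=4,n=0: total = 18+0 = 18
k=4,n=1: total = 18+4 = 22
k=4,n=2: total = 22+8 = 30
k=4,n=3: total = 30+12 = 42
k=5,n=0: total = 42+0 = 42
k=5,n=1: total = 42+5 = 47
k=5,n=2: total = 47+10 = 57
k=5,n=3: total = 57+15 = 72
k=6,n=0: total = 72+0 = 72
k=6,n=1: total = 72+6 = 78
k=6,n=2: total = 78+12 = 90
k=6,n=3: total = 90+18 = 108

108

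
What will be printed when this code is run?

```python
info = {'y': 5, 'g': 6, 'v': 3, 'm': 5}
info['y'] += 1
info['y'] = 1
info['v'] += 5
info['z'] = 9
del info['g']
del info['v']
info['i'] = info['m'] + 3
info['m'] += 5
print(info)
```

{'y': 1, 'm': 10, 'z': 9, 'i': 8}

info['y'] = 5+1 = 6 → {'y': 6, 'g': 6, 'v': 3, 'm': 5}
info['y'] = 1 → {'y': 1, 'g': 6, 'v': 3, 'm': 5}
info['v'] = 3+5 = 8 → {'y': 1, 'g': 6, 'v': 8, 'm': 5}
info['z'] = 9 → {'y': 1, 'g': 6, 'v': 8, 'm': 5, 'z': 9}
del 'g' → {'y': 1, 'v': 8, 'm': 5, 'z': 9}
del 'v' → {'y': 1, 'm': 5, 'z': 9}
info['i'] = info['m']+3 = 8 → {'y': 1, 'm': 5, 'z': 9, 'i': 8}
info['m'] = 5+5 = 10 → {'y': 1, 'm': 10, 'z': 9, 'i': 8}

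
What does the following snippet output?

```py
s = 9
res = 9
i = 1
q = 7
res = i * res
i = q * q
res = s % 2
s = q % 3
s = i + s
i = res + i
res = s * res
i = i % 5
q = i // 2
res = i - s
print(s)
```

res = 1*9 = 9
i = 7*7 = 49
res = 9%2 = 1
s = 7%3 = 1
s = 49+1 = 50
i = 1+49 = 50
res = 50*1 = 50
i = 50%5 = 0
q = 0//2 = 0
res = 0-50 = -50

50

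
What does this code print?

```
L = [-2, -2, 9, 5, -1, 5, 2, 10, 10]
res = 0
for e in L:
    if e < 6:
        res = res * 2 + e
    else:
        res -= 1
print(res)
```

e=-2: <6, res = 0*2+(-2) = -2
e=-2: <6, res = (-2)*2+(-2) = -6
e=9: not <6, res = (-6)-1 = -7
e=5: <6, res = (-7)*2+5 = -9
e=-1: <6, res = (-9)*2+(-1) = -19
e=5: <6, res = (-19)*2+5 = -33
e=2: <6, res = (-33)*2+2 = -64
e=10: not <6, res = (-64)-1 = -65
e=10: not <6, res = (-65)-1 = -66

-66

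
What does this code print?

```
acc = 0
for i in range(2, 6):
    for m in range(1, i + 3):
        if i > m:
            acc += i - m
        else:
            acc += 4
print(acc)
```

i=2,m=1: 2>1, acc = 0+1 = 1
i=2,m=2: not 2>2, acc = 1+4 = 5
i=2,m=3: not 2>3, acc = 5+4 = 9
i=2,m=4: not 2>4, acc = 9+4 = 13
i=3,m=1: 3>1, acc = 13+2 = 15
i=3,m=2: 3>2, acc = 15+1 = 16
i=3,m=3: not 3>3, acc = 16+4 = 20
i=3,m=4: not 3>4, acc = 20+4 = 24
i=3,m=5: not 3>5, acc = 24+4 = 28
i=4,m=1: 4>1, acc = 28+3 = 31
i=4,m=2: 4>2, acc = 31+2 = 33
i=4,m=3: 4>3, acc = 33+1 = 34
i=4,m=4: not 4>4, acc = 34+4 = 38
i=4,m=5: not 4>5, acc = 38+4 = 42
i=4,m=6: not 4>6, acc = 42+4 = 46
i=5,m=1: 5>1, acc = 46+4 = 50
i=5,m=2: 5>2, acc = 50+3 = 53
i=5,m=3: 5>3, acc = 53+2 = 55
i=5,m=4: 5>4, acc = 55+1 = 56
i=5,m=5: not 5>5, acc = 56+4 = 60
i=5,m=6: not 5>6, acc = 60+4 = 64
i=5,m=7: not 5>7, acc = 64+4 = 68

68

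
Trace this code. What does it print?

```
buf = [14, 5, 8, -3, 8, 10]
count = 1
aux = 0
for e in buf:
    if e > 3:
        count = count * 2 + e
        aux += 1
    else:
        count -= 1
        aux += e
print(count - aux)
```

e=14: >3, count = 1*2+14 = 16; aux=1
e=5: >3, count = 16*2+5 = 37; aux=2
e=8: >3, count = 37*2+8 = 82; aux=3
e=-3: not >3, count = 82-1 = 81; aux=0
e=8: >3, count = 81*2+8 = 170; aux=1
e=10: >3, count = 170*2+10 = 350; aux=2
count-aux = 350-2 = 348

348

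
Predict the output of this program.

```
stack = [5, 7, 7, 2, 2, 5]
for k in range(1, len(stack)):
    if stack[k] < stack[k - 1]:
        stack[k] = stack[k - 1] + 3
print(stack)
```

k=1: 7>=5, unchanged → [5, 7, 7, 2, 2, 5]
k=2: 7>=7, unchanged → [5, 7, 7, 2, 2, 5]
k=3: 2<7, stack[3] = 7+3 = 10 → [5, 7, 7, 10, 2, 5]
k=4: 2<10, stack[4] = 10+3 = 13 → [5, 7, 7, 10, 13, 5]
k=5: 5<13, stack[5] = 13+3 = 16 → [5, 7, 7, 10, 13, 16]

[5, 7, 7, 10, 13, 16]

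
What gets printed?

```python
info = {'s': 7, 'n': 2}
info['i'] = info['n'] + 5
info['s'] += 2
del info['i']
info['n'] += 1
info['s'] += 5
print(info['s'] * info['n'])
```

info['i'] = info['n']+5 = 7 → {'s': 7, 'n': 2, 'i': 7}
info['s'] = 7+2 = 9 → {'s': 9, 'n': 2, 'i': 7}
del 'i' → {'s': 9, 'n': 2}
info['n'] = 2+1 = 3 → {'s': 9, 'n': 3}
info['s'] = 9+5 = 14 → {'s': 14, 'n': 3}
info['s']*info['n'] = 14*3 = 42

42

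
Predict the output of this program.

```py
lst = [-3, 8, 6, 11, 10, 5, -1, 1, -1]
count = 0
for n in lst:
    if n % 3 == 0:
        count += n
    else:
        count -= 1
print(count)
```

n=-3: %3==0, count = 0+(-3) = -3
n=8: not %3==0, count = (-3)-1 = -4
n=6: %3==0, count = (-4)+6 = 2
n=11: not %3==0, count = 2-1 = 1
n=10: not %3==0, count = 1-1 = 0
n=5: not %3==0, count = 0-1 = -1
n=-1: not %3==0, count = (-1)-1 = -2
n=1: not %3==0, count = (-2)-1 = -3
n=-1: not %3==0, count = (-3)-1 = -4

-4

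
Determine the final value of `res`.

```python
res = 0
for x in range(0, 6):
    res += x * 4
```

x=0: res = 0+0*4 = 0
x=1: res = 0+1*4 = 4
x=2: res = 4+2*4 = 12
x=3: res = 12+3*4 = 24
x=4: res = 24+4*4 = 40
x=5: res = 40+5*4 = 60

60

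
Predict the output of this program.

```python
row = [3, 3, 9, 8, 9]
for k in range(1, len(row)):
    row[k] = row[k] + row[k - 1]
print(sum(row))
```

k=1: row[1] = 3+3 = 6 → [3, 6, 9, 8, 9]
k=2: row[2] = 9+6 = 15 → [3, 6, 15, 8, 9]
k=3: row[3] = 8+15 = 23 → [3, 6, 15, 23, 9]
k=4: row[4] = 9+23 = 32 → [3, 6, 15, 23, 32]
sum = 79

79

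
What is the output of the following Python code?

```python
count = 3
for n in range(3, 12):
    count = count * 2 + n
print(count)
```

3571

n=3: count = 3*2+3 = 9
n=4: count = 9*2+4 = 22
n=5: count = 22*2+5 = 49
n=6: count = 49*2+6 = 104
n=7: count = 104*2+7 = 215
n=8: count = 215*2+8 = 438
n=9: count = 438*2+9 = 885
n=10: count = 885*2+10 = 1780
n=11: count = 1780*2+11 = 3571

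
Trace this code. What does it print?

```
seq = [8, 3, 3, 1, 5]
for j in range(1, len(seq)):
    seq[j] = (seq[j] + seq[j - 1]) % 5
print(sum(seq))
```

13

j=1: seq[1] = (3+8)%5 = 1 → [8, 1, 3, 1, 5]
j=2: seq[2] = (3+1)%5 = 4 → [8, 1, 4, 1, 5]
j=3: seq[3] = (1+4)%5 = 0 → [8, 1, 4, 0, 5]
j=4: seq[4] = (5+0)%5 = 0 → [8, 1, 4, 0, 0]
sum = 13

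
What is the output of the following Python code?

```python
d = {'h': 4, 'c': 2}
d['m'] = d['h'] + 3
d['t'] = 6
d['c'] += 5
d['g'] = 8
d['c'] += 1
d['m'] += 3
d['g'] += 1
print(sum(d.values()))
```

d['m'] = d['h']+3 = 7 → {'h': 4, 'c': 2, 'm': 7}
d['t'] = 6 → {'h': 4, 'c': 2, 'm': 7, 't': 6}
d['c'] = 2+5 = 7 → {'h': 4, 'c': 7, 'm': 7, 't': 6}
d['g'] = 8 → {'h': 4, 'c': 7, 'm': 7, 't': 6, 'g': 8}
d['c'] = 7+1 = 8 → {'h': 4, 'c': 8, 'm': 7, 't': 6, 'g': 8}
d['m'] = 7+3 = 10 → {'h': 4, 'c': 8, 'm': 10, 't': 6, 'g': 8}
d['g'] = 8+1 = 9 → {'h': 4, 'c': 8, 'm': 10, 't': 6, 'g': 9}
sum of values = 37

37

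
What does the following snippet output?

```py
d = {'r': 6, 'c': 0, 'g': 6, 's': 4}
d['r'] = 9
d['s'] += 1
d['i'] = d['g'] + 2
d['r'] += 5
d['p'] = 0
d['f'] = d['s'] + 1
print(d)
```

{'r': 14, 'c': 0, 'g': 6, 's': 5, 'i': 8, 'p': 0, 'f': 6}

d['r'] = 9 → {'r': 9, 'c': 0, 'g': 6, 's': 4}
d['s'] = 4+1 = 5 → {'r': 9, 'c': 0, 'g': 6, 's': 5}
d['i'] = d['g']+2 = 8 → {'r': 9, 'c': 0, 'g': 6, 's': 5, 'i': 8}
d['r'] = 9+5 = 14 → {'r': 14, 'c': 0, 'g': 6, 's': 5, 'i': 8}
d['p'] = 0 → {'r': 14, 'c': 0, 'g': 6, 's': 5, 'i': 8, 'p': 0}
d['f'] = d['s']+1 = 6 → {'r': 14, 'c': 0, 'g': 6, 's': 5, 'i': 8, 'p': 0, 'f': 6}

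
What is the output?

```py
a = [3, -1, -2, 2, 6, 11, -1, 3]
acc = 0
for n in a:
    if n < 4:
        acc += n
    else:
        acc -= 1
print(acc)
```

2

n=3: <4, acc = 0+3 = 3
n=-1: <4, acc = 3+(-1) = 2
n=-2: <4, acc = 2+(-2) = 0
n=2: <4, acc = 0+2 = 2
n=6: not <4, acc = 2-1 = 1
n=11: not <4, acc = 1-1 = 0
n=-1: <4, acc = 0+(-1) = -1
n=3: <4, acc = (-1)+3 = 2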